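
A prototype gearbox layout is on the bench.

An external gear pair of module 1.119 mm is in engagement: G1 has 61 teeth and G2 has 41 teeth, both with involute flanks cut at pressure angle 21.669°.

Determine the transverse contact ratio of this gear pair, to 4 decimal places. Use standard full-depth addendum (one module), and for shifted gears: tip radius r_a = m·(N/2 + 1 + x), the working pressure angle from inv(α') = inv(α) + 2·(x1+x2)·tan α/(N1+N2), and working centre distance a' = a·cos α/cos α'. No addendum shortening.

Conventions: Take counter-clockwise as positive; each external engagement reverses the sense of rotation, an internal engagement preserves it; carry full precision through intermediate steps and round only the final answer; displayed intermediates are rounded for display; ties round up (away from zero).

topology: single-mesh involute geometry — m = 1.119, 61T/41T pair
base radii: r_b1 = 31.717653, r_b2 = 21.318423
tip radii: r_a1 = 35.248500, r_a2 = 24.058500
no profile shift: α' = α, a' = a
action lengths: √(r_a1²−r_b1²) = 15.376841, √(r_a2²−r_b2²) = 11.150618
base pitch p_b = π·m·cos α = 3.267015
CR = (15.376841 + 11.150618 − 57.069000·sin 21.66900°)/3.267015 = 1.669743
contact ratio ≈ 1.6697

1.6697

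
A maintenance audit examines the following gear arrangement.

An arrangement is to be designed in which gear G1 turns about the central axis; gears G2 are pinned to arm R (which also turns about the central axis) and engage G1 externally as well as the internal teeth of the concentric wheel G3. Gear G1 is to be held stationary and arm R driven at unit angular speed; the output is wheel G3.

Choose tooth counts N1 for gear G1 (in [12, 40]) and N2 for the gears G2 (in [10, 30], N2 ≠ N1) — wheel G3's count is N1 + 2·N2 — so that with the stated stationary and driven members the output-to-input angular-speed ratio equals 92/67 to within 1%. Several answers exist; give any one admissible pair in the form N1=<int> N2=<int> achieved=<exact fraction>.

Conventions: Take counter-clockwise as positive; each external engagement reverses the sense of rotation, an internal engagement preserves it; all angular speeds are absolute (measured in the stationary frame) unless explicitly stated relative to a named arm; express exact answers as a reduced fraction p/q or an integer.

N1=25 N2=21 achieved=92/67

planetary set to be sized for 92/67 (Willis relation)
Willis with ω_sun = 0: ω_ring/ω_arm = (N1+N3)/N3; set equal to 92/67  ⇒  N3/N1 = 1/(92/67 − 1) = 67/25
N3 = N1 + 2·N2  ⇒  N2/N1 = (N3/N1 − 1)/2 = (67/25 − 1)/2 = 21/25
smallest multiple with N1 ≥ 12 and N2 ≥ 10: k = 1  ⇒  N1 = 1·25 = 25, N2 = 1·21 = 21 (N1 ≤ 40, N2 ≤ 30, N2 ≠ N1 ✓), N3 = 25 + 2·21 = 67
check: (N1+N3)/N3 with N1 = 25, N3 = 67 gives 92/67; |achieved − target| = 0 ≤ 23/1675 ✓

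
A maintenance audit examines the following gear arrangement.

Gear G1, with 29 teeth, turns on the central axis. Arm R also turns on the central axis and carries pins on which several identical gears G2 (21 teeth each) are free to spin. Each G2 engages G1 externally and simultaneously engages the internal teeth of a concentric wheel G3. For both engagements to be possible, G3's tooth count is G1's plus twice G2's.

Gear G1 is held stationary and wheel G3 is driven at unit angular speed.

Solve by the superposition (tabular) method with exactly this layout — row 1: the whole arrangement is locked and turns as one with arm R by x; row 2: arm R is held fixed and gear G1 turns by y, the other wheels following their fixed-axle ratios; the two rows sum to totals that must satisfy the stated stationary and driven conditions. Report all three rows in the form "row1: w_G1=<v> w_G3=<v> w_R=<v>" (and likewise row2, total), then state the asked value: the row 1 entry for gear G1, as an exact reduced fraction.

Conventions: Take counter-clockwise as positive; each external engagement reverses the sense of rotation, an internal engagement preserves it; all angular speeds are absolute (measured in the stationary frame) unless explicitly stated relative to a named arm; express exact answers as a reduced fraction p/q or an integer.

recognized (axles ride arm R): planetary set, 29/21/71 teeth
superposition row 1 [locked train]: every member turns x
row 2 (arm held, sun turns y): ω_ring = −(29/71)·y, ω_arm = 0
boundary: total ω_sun = x + y = 0 and total ω_ring = x − (29/71)·y = 1  ⇒  y = -71/100, x = 71/100
row 2 ring = −(29/71)·(-71/100) = 29/100
totals (row 1 + row 2): sun 71/100 + (-71/100) = 0, ring 71/100 + 29/100 = 1, arm 71/100 + 0 = 71/100
asked cell (row1, sun) = 71/100

row1: w_G1=71/100 w_G3=71/100 w_R=71/100
row2: w_G1=-71/100 w_G3=29/100 w_R=0
total: w_G1=0 w_G3=1 w_R=71/100
asked value: 71/100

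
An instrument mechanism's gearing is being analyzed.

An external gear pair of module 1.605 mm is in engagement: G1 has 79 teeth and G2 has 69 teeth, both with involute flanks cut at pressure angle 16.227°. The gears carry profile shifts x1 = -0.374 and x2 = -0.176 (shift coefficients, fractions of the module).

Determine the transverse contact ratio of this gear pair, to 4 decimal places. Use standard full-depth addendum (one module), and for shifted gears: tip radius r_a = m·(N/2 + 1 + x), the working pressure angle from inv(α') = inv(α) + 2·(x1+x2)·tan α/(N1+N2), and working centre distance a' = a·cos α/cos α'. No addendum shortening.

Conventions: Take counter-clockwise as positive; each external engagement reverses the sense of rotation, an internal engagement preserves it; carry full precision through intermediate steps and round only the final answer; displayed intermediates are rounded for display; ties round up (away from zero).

recognized (one external pair, fixed centres): single-mesh tooth geometry, m = 1.605, N1 = 79, N2 = 69
base radii: r_b1 = 60.871877, r_b2 = 53.166576
tip radii: r_a1 = 64.402230, r_a2 = 56.695020
inv(α') = inv(16.227°) + 2·(-0.374-0.176)·tan α/(79+69) = 0.00566024  ⇒  α' = 14.59816°
a' = a·cos α / cos α' = 118.7700·cos 16.227°/cos 14.59816° = 117.842741
action lengths: √(r_a1²−r_b1²) = 21.030021, √(r_a2²−r_b2²) = 19.688587
base pitch p_b = π·m·cos α = 4.841383
CR = (21.030021 + 19.688587 − 117.842741·sin 14.59816°)/4.841383 = 2.275738
contact ratio ≈ 2.2757

2.2757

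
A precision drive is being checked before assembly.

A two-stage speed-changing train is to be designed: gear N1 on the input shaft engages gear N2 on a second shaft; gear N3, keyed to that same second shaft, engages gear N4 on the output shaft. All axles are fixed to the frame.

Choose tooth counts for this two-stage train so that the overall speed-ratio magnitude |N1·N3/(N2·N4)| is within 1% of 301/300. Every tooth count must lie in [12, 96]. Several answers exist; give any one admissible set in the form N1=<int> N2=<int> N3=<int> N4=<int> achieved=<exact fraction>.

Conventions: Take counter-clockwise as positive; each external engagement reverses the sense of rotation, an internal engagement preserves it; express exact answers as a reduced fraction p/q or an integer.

topology: fixed-axis compound train — 2 stages, target 301/300
target = 301/300 in lowest terms: an exact hit needs N1·N3 = k·301 and N2·N4 = k·300 for one integer k, every count in [12, 96]; additionally prefer no 1:1 stage (N1 ≠ N2, N3 ≠ N4)
k = 1: no 1:1-free in-range split of k·301 and k·300 into factor pairs; take k = 2
k = 2: N1·N3 = 602 = 14·43, N2·N4 = 600 = 12·50
achieved = 14·43/(12·50) = 301/300; |achieved − target| = 0 ≤ 301/30000 ✓

N1=14 N2=12 N3=43 N4=50 achieved=301/300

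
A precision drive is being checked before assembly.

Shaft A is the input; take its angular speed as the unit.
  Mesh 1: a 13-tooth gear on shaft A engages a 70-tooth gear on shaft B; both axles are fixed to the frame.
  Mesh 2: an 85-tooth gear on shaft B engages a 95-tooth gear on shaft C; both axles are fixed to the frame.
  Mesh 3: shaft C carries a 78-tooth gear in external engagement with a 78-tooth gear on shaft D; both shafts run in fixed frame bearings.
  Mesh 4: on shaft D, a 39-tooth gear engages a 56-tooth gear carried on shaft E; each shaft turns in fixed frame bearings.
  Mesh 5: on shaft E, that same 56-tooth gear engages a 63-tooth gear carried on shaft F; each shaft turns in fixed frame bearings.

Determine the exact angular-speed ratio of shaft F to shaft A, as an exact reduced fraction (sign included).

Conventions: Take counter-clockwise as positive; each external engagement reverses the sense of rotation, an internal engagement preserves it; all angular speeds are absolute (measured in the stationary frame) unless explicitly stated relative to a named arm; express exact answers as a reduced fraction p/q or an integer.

-2873/27930

class = fixed-axis compound train [5 meshes; 5 ratios multiply, 5 sense flips]
mesh 1 [13T→70T]: running ratio 13/70, sense −
mesh 2 [85T→95T]: running ratio 221/1330, sense +
mesh 3 [78T→78T]: running ratio 221/1330, sense −
mesh 4 [39T→56T]: running ratio 8619/74480, sense +
mesh 5 [56T→63T]: running ratio 2873/27930, sense −
ω_out/ω_in = -2873/27930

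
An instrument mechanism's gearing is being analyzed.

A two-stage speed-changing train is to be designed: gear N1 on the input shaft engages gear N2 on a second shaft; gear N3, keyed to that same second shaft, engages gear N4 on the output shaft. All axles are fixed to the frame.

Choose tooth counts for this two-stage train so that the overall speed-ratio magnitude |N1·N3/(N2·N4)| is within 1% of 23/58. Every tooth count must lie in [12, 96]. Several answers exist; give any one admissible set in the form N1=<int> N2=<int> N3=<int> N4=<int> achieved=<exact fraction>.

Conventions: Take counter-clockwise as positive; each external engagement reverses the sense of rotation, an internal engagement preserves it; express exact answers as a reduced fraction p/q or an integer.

N1=12 N2=58 N3=23 N4=12 achieved=23/58

topology: fixed-axis compound train — 2 stages, target 23/58
target = 23/58 in lowest terms: an exact hit needs N1·N3 = k·23 and N2·N4 = k·58 for one integer k, every count in [12, 96]; additionally prefer no 1:1 stage (N1 ≠ N2, N3 ≠ N4)
k = 1…11: no 1:1-free in-range split of k·23 and k·58 into factor pairs; take k = 12
k = 12: N1·N3 = 276 = 12·23, N2·N4 = 696 = 58·12
achieved = 12·23/(58·12) = 23/58; |achieved − target| = 0 ≤ 23/5800 ✓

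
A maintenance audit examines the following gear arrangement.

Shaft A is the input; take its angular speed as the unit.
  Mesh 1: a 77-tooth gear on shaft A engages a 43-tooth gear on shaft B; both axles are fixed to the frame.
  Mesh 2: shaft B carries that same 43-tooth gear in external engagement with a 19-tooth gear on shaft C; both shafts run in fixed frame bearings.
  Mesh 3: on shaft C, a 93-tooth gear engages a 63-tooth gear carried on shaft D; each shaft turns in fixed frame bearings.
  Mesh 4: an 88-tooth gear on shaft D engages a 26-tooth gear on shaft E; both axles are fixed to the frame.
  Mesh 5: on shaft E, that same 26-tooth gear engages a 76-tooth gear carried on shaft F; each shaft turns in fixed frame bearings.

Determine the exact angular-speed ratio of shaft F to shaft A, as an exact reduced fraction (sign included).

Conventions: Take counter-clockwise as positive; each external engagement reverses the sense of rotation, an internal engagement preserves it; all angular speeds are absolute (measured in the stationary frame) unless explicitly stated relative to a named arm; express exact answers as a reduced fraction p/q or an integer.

class = fixed-axis compound train [5 meshes; 5 ratios multiply, 5 sense flips]
mesh 1 [77T→43T]: running ratio 77/43, sense −
mesh 2 [43T→19T]: running ratio 77/19, sense +
mesh 3 [93T→63T]: running ratio 341/57, sense −
mesh 4 [88T→26T]: running ratio 15004/741, sense +
mesh 5 [26T→76T]: running ratio 7502/1083, sense −
ω_out/ω_in = -7502/1083

-7502/1083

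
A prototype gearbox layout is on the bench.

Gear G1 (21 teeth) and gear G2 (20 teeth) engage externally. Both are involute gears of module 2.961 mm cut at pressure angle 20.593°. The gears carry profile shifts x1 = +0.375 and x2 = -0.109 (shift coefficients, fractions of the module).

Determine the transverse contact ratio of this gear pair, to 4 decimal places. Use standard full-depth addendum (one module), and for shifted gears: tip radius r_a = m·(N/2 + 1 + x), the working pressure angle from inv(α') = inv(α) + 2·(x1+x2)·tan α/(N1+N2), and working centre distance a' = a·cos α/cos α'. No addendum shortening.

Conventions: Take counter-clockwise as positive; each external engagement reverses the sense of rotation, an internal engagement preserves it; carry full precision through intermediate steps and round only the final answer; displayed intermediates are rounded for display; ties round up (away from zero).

recognized (one external pair, fixed centres): single-mesh tooth geometry, m = 2.961, N1 = 21, N2 = 20
base radii: r_b1 = 29.103895, r_b2 = 27.717995
tip radii: r_a1 = 35.161875, r_a2 = 32.248251
inv(α') = inv(20.593°) + 2·(+0.375-0.109)·tan α/(21+20) = 0.02119561  ⇒  α' = 22.39295°
a' = a·cos α / cos α' = 60.7005·cos 20.593°/cos 22.39295° = 61.456118
action lengths: √(r_a1²−r_b1²) = 19.731212, √(r_a2²−r_b2²) = 16.482185
base pitch p_b = π·m·cos α = 8.707865
CR = (19.731212 + 16.482185 − 61.456118·sin 22.39295°)/8.707865 = 1.470083
contact ratio ≈ 1.4701

1.4701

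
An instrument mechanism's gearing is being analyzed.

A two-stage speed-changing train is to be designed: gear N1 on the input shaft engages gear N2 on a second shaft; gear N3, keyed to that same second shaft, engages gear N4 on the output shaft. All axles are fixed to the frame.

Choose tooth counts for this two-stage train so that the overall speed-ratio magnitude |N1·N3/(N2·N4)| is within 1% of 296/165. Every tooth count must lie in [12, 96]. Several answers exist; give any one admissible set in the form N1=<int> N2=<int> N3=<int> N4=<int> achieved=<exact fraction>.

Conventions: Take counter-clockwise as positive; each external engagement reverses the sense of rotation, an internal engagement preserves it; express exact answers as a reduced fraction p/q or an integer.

N1=16 N2=15 N3=37 N4=22 achieved=296/165

topology: fixed-axis compound train — 2 stages, target 296/165
target = 296/165 in lowest terms: an exact hit needs N1·N3 = k·296 and N2·N4 = k·165 for one integer k, every count in [12, 96]; additionally prefer no 1:1 stage (N1 ≠ N2, N3 ≠ N4)
k = 1: no 1:1-free in-range split of k·296 and k·165 into factor pairs; take k = 2
k = 2: N1·N3 = 592 = 16·37, N2·N4 = 330 = 15·22
achieved = 16·37/(15·22) = 296/165; |achieved − target| = 0 ≤ 74/4125 ✓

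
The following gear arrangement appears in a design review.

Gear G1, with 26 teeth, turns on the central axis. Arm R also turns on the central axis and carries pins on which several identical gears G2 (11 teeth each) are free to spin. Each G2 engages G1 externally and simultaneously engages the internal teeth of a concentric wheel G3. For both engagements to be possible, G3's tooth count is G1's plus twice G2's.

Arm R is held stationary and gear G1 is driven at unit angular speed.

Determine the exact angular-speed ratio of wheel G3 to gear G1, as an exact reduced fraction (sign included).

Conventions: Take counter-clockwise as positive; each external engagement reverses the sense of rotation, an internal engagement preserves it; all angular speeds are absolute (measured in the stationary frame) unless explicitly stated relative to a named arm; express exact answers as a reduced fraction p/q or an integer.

planetary set (26T centre, 11T on arm, 48T internal) — Willis relation
ring teeth: 26 + 2·11 = 48
26(ω_sun−ω_arm) = −48(ω_ring−ω_arm),  ω_arm = 0, ω_sun = 1
ω_ring = 0 − (26/48)(1−0) = -13/24
ω_out/ω_in = -13/24

-13/24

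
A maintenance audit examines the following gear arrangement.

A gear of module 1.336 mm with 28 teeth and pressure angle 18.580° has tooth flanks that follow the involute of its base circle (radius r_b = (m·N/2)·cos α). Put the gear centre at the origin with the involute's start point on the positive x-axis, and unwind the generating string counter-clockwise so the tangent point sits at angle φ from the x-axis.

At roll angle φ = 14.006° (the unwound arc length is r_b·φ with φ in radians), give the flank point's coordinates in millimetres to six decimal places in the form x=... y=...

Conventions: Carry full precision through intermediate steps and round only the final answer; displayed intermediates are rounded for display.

recognized (one wheel, involute flank): single-mesh tooth geometry, m = 1.336, N = 28
pitch radius r_p = m·N/2 = 1.336·28/2 = 18.704000
base radius r_b = r_p·cos α = 18.704000·cos 18.580° = 17.729142
roll angle φ = 14.006° = 0.24445082 rad
x = r_b·(cos φ + φ·sin φ) = 18.250968
y = r_b·(sin φ − φ·cos φ) = 0.085811

x=18.250968 y=0.085811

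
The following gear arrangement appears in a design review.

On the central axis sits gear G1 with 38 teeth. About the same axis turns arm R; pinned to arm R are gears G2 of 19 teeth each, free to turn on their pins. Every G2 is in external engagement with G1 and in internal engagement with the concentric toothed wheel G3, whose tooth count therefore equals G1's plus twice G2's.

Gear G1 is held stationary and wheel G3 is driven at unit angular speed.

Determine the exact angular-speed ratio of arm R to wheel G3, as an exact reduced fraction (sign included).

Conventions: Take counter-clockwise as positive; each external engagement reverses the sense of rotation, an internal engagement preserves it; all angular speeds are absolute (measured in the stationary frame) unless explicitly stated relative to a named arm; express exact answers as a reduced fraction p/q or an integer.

2/3

class = planetary set [G3 = 38+2·19 = 76; Willis about the carrier]
ring teeth: 38 + 2·19 = 76
38(ω_sun−ω_arm) = −76(ω_ring−ω_arm),  ω_sun = 0, ω_ring = 1
38(0−ω_arm) = −76(1−ω_arm)  ⇒  114·ω_arm = 76  ⇒  ω_arm = 2/3
ω_out/ω_in = 2/3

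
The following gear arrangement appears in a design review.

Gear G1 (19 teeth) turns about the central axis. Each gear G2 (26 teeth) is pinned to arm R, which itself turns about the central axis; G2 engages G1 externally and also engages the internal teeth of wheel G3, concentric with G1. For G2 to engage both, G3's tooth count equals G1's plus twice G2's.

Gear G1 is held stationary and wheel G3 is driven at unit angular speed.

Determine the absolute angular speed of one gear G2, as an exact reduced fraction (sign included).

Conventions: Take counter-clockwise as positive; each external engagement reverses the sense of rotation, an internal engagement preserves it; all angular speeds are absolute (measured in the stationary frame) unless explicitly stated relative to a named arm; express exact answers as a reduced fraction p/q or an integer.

topology: planetary set — G1 19T / G2 26T / G3 71T, arm = carrier (Willis)
ring teeth: 19 + 2·26 = 71
19(ω_sun−ω_arm) = −71(ω_ring−ω_arm),  ω_sun = 0, ω_ring = 1
19(0−ω_arm) = −71(1−ω_arm)  ⇒  90·ω_arm = 71  ⇒  ω_arm = 71/90
sun–planet mesh: 19·(0−71/90) = −26·(ω_p−ω_arm)  ⇒  ω_p−ω_arm = 1349/2340
ω_p = 71/90 + 1349/2340 = 71/52
exact speed ratio = 71/52

71/52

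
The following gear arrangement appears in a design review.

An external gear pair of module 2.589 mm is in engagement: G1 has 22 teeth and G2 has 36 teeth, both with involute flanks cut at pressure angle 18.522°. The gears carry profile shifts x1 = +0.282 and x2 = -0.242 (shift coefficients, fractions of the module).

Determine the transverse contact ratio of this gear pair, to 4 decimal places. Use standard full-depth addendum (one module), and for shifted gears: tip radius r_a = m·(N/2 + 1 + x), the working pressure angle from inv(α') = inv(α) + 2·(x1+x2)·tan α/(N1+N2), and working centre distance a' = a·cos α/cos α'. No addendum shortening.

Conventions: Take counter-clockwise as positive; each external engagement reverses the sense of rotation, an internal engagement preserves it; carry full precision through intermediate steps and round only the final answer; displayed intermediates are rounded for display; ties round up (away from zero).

1.6551

topology: single-mesh involute geometry — m = 2.589, 22T/36T pair
base radii: r_b1 = 27.003838, r_b2 = 44.188098
tip radii: r_a1 = 31.798098, r_a2 = 48.564462
inv(α') = inv(18.522°) + 2·(+0.282-0.242)·tan α/(22+36) = 0.01221455  ⇒  α' = 18.75474°
a' = a·cos α / cos α' = 75.0810·cos 18.522°/cos 18.75474° = 75.183935
action lengths: √(r_a1²−r_b1²) = 16.790229, √(r_a2²−r_b2²) = 20.147431
base pitch p_b = π·m·cos α = 7.712278
CR = (16.790229 + 20.147431 − 75.183935·sin 18.75474°)/7.712278 = 1.655113
contact ratio ≈ 1.6551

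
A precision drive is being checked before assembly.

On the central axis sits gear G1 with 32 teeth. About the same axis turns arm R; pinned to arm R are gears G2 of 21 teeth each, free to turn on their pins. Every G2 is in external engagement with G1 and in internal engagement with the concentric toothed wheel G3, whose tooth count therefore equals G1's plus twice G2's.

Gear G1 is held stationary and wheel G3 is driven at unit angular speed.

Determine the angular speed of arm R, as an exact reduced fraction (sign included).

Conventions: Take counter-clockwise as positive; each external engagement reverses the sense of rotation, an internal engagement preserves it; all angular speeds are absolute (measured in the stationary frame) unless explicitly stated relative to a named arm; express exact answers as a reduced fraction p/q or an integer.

37/53

topology: planetary set — G1 32T / G2 21T / G3 74T, arm = carrier (Willis)
ring teeth: 32 + 2·21 = 74
32(ω_sun−ω_arm) = −74(ω_ring−ω_arm),  ω_sun = 0, ω_ring = 1
32(0−ω_arm) = −74(1−ω_arm)  ⇒  106·ω_arm = 74  ⇒  ω_arm = 37/53
exact speed ratio = 37/53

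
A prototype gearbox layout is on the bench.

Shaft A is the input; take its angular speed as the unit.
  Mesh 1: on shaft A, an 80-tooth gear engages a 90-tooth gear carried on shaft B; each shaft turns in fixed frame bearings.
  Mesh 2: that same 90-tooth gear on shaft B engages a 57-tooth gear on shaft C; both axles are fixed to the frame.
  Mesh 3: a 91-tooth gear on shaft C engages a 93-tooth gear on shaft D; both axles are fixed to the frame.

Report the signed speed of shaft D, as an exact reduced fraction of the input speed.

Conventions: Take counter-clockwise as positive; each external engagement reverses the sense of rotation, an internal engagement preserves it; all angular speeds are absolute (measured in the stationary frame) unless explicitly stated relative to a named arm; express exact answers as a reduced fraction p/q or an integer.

-7280/5301

3-mesh fixed-axis compound train (all bearings frame-fixed)
mesh 1 [80T→90T]: |ω|/ω_in = 1×80/90 = 8/9, sense flips to −
mesh 2 [90T→57T]: |ω|/ω_in = (8/9)×90/57 = 80/57, sense flips to +
mesh 3 [91T→93T]: |ω|/ω_in = (80/57)×91/93 = 7280/5301, sense flips to −
signed output speed (× input speed) = -7280/5301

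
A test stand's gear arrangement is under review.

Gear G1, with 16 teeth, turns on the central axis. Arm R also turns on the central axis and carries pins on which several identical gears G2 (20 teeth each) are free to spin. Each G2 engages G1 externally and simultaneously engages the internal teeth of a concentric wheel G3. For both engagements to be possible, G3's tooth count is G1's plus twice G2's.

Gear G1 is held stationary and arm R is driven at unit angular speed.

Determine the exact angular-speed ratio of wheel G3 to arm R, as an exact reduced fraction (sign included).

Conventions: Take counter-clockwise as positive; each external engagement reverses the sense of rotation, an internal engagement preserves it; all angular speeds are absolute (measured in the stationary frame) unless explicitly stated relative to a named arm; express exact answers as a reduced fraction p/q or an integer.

class = planetary set [G3 = 16+2·20 = 56; Willis about the carrier]
ring teeth: 16 + 2·20 = 56
16(ω_sun−ω_arm) = −56(ω_ring−ω_arm),  ω_sun = 0, ω_arm = 1
ω_ring = 1 − (16/56)(0−1) = 9/7
ω_out/ω_in = 9/7

9/7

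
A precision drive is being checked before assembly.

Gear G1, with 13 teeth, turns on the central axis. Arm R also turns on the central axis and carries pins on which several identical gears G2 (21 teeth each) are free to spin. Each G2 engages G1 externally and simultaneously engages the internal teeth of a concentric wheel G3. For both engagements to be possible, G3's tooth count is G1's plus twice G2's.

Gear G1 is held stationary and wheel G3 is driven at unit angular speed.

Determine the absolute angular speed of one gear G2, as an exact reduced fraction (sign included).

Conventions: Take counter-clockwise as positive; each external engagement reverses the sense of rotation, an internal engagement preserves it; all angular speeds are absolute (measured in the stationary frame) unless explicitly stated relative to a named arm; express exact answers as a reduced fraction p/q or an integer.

55/42

recognized (axles ride arm R): planetary set, 13/21/55 teeth
ring teeth: 13 + 2·21 = 55
13(ω_sun−ω_arm) = −55(ω_ring−ω_arm),  ω_sun = 0, ω_ring = 1
13(0−ω_arm) = −55(1−ω_arm)  ⇒  68·ω_arm = 55  ⇒  ω_arm = 55/68
sun–planet mesh: 13·(0−55/68) = −21·(ω_p−ω_arm)  ⇒  ω_p−ω_arm = 715/1428
ω_p = 55/68 + 715/1428 = 55/42
exact speed ratio = 55/42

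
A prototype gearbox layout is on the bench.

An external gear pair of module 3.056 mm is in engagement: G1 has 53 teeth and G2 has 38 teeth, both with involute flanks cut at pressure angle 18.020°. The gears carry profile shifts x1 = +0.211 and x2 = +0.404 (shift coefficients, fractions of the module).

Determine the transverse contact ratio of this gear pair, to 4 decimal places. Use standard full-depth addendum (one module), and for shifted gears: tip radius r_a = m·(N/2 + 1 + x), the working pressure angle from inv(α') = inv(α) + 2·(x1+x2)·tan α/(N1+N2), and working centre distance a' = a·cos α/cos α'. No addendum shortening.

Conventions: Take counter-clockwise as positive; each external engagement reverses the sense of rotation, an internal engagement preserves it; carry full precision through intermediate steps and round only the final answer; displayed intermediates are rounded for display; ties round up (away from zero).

1.7243

recognized (one external pair, fixed centres): single-mesh tooth geometry, m = 3.056, N1 = 53, N2 = 38
base radii: r_b1 = 77.011621, r_b2 = 55.215879
tip radii: r_a1 = 84.684816, r_a2 = 62.354624
inv(α') = inv(18.020°) + 2·(+0.211+0.404)·tan α/(53+38) = 0.01519432  ⇒  α' = 20.12455°
a' = a·cos α / cos α' = 139.0480·cos 18.020°/cos 20.12455° = 140.825322
action lengths: √(r_a1²−r_b1²) = 35.223974, √(r_a2²−r_b2²) = 28.970776
base pitch p_b = π·m·cos α = 9.129779
CR = (35.223974 + 28.970776 − 140.825322·sin 20.12455°)/9.129779 = 1.724258
contact ratio ≈ 1.7243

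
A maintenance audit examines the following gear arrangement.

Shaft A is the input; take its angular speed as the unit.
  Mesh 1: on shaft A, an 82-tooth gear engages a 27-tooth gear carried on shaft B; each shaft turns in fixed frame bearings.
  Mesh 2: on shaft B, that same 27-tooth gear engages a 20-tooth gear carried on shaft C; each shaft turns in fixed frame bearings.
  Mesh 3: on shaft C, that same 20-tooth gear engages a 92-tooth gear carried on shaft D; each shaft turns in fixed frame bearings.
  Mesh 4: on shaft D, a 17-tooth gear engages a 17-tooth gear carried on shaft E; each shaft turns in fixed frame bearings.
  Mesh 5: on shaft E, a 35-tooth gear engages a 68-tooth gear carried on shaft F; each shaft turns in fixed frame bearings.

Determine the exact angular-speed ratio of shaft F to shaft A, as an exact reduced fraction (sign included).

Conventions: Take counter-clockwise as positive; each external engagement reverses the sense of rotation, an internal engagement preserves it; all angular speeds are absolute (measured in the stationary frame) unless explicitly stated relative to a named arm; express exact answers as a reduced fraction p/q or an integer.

class = fixed-axis compound train [5 meshes; 5 ratios multiply, 5 sense flips]
mesh 1 [82T→27T]: running ratio 82/27, sense −
mesh 2 [27T→20T]: running ratio 41/10, sense +
mesh 3 [20T→92T]: running ratio 41/46, sense −
mesh 4 [17T→17T]: running ratio 41/46, sense +
mesh 5 [35T→68T]: running ratio 1435/3128, sense −
ω_out/ω_in = -1435/3128

-1435/3128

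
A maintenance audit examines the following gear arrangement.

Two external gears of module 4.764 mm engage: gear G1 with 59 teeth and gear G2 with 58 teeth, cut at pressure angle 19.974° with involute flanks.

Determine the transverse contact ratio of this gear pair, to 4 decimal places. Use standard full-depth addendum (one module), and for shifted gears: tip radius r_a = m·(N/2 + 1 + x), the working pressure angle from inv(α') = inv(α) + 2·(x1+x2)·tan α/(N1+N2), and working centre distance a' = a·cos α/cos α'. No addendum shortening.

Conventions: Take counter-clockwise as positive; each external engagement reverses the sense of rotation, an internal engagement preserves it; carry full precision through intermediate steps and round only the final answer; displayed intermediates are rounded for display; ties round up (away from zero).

1.7822

topology: single-mesh involute geometry — m = 4.764, 59T/58T pair
base radii: r_b1 = 132.084320, r_b2 = 129.845603
tip radii: r_a1 = 145.302000, r_a2 = 142.920000
no profile shift: α' = α, a' = a
action lengths: √(r_a1²−r_b1²) = 60.550835, √(r_a2²−r_b2²) = 59.718053
base pitch p_b = π·m·cos α = 14.066276
CR = (60.550835 + 59.718053 − 278.694000·sin 19.97400°)/14.066276 = 1.782190
contact ratio ≈ 1.7822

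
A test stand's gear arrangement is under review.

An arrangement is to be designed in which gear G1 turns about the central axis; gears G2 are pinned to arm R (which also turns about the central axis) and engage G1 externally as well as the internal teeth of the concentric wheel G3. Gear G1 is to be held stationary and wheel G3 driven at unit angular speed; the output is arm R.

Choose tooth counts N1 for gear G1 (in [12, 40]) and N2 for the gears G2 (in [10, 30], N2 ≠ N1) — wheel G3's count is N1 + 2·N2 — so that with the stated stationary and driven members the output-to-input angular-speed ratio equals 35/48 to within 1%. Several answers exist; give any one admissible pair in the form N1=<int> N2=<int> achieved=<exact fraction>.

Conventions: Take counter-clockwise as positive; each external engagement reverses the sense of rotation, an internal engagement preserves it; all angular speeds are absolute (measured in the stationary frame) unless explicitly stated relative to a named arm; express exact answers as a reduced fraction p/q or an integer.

N1=13 N2=11 achieved=35/48

design class (target 35/48): planetary set
Willis with ω_sun = 0: ω_arm/ω_ring = N3/(N1+N3); set equal to 35/48  ⇒  N3/N1 = (35/48)/(1 − 35/48) = 35/13
N3 = N1 + 2·N2  ⇒  N2/N1 = (N3/N1 − 1)/2 = (35/13 − 1)/2 = 11/13
smallest multiple with N1 ≥ 12 and N2 ≥ 10: k = 1  ⇒  N1 = 1·13 = 13, N2 = 1·11 = 11 (N1 ≤ 40, N2 ≤ 30, N2 ≠ N1 ✓), N3 = 13 + 2·11 = 35
check: N3/(N1+N3) with N1 = 13, N3 = 35 gives 35/48; |achieved − target| = 0 ≤ 7/960 ✓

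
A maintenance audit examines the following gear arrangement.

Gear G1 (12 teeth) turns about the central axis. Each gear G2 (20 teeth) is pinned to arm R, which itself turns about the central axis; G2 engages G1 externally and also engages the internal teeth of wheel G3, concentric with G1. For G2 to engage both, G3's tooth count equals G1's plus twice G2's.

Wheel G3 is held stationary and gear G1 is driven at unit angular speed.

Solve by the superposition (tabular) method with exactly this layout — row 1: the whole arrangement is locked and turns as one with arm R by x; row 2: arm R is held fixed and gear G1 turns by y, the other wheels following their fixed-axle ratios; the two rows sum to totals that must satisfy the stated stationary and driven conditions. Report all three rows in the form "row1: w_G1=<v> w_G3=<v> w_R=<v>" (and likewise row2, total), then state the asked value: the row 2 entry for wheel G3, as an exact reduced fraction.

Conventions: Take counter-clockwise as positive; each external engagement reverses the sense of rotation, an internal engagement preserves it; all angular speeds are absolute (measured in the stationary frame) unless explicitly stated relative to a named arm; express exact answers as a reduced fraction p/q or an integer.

row1: w_G1=3/16 w_G3=3/16 w_R=3/16
row2: w_G1=13/16 w_G3=-3/16 w_R=0
total: w_G1=1 w_G3=0 w_R=3/16
asked value: -3/16

recognized (axles ride arm R): planetary set, 12/20/52 teeth
row 1 — lock + rotate with arm: ω_sun = ω_ring = ω_arm = x
superposition row 2 [arm held]: sun y, ring −(12/52)·y, arm 0
boundary: total ω_ring = x − (12/52)·y = 0 and total ω_sun = x + y = 1  ⇒  y = 13/16, x = 3/16
row 2 ring = −(12/52)·13/16 = -3/16
totals (row 1 + row 2): sun 3/16 + 13/16 = 1, ring 3/16 + (-3/16) = 0, arm 3/16 + 0 = 3/16
asked cell (row2, ring) = -3/16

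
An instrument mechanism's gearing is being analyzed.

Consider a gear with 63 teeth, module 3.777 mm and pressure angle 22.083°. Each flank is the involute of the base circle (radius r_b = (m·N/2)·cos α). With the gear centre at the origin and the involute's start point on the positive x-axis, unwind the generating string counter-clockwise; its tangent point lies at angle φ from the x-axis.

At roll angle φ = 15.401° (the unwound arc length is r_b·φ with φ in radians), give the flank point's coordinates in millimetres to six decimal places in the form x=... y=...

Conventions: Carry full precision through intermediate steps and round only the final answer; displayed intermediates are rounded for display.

class = single-mesh tooth geometry [base-circle involute, m = 3.777, 63T]
pitch radius r_p = m·N/2 = 3.777·63/2 = 118.975500
base radius r_b = r_p·cos α = 118.975500·cos 22.083° = 110.247483
roll angle φ = 15.401° = 0.26879816 rad
x = r_b·(cos φ + φ·sin φ) = 114.158655
y = r_b·(sin φ − φ·cos φ) = 0.708574

x=114.158655 y=0.708574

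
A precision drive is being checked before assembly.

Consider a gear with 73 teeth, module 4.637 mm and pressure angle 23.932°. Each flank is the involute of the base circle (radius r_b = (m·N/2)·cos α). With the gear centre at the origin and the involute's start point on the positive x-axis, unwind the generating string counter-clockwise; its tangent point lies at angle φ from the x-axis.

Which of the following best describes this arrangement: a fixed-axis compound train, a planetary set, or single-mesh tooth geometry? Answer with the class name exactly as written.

single-mesh tooth geometry

single-mesh involute tooth geometry (73T wheel at module 4.637)
classification: single-mesh tooth geometry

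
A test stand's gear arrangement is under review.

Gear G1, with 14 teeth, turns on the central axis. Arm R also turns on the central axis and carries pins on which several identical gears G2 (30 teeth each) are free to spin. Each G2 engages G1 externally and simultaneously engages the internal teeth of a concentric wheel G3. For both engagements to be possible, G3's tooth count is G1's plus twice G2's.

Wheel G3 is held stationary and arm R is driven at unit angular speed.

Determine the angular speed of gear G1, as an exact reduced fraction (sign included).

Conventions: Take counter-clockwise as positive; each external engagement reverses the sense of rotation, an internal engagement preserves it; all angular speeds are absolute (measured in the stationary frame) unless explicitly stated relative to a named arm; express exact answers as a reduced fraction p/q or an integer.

44/7

recognized (axles ride arm R): planetary set, 14/30/74 teeth
ring teeth: 14 + 2·30 = 74
14(ω_sun−ω_arm) = −74(ω_ring−ω_arm),  ω_ring = 0, ω_arm = 1
ω_sun = 1 − (74/14)(0−1) = 44/7
exact speed ratio = 44/7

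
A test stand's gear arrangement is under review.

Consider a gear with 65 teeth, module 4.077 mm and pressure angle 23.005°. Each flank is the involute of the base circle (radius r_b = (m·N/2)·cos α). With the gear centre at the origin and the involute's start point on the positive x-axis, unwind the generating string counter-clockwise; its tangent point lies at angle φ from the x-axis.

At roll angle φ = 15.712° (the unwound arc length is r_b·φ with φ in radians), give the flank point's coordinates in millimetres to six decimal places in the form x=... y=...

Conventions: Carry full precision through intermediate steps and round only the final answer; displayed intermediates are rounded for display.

x=126.464691 y=0.832089

recognized (one wheel, involute flank): single-mesh tooth geometry, m = 4.077, N = 65
pitch radius r_p = m·N/2 = 4.077·65/2 = 132.502500
base radius r_b = r_p·cos α = 132.502500·cos 23.005° = 121.964676
roll angle φ = 15.712° = 0.27422613 rad
x = r_b·(cos φ + φ·sin φ) = 126.464691
y = r_b·(sin φ − φ·cos φ) = 0.832089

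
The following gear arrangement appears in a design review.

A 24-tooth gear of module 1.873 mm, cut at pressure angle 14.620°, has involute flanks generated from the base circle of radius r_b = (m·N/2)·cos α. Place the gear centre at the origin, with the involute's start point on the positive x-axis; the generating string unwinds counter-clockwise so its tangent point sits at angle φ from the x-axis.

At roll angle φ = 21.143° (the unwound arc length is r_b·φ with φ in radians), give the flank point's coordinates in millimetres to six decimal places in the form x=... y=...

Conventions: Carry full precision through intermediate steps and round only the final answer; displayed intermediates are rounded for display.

x=23.178975 y=0.359343

topology: single-mesh involute geometry — m = 1.873, N = 24
pitch radius r_p = m·N/2 = 1.873·24/2 = 22.476000
base radius r_b = r_p·cos α = 22.476000·cos 14.620° = 21.748252
roll angle φ = 21.143° = 0.36901496 rad
x = r_b·(cos φ + φ·sin φ) = 23.178975
y = r_b·(sin φ − φ·cos φ) = 0.359343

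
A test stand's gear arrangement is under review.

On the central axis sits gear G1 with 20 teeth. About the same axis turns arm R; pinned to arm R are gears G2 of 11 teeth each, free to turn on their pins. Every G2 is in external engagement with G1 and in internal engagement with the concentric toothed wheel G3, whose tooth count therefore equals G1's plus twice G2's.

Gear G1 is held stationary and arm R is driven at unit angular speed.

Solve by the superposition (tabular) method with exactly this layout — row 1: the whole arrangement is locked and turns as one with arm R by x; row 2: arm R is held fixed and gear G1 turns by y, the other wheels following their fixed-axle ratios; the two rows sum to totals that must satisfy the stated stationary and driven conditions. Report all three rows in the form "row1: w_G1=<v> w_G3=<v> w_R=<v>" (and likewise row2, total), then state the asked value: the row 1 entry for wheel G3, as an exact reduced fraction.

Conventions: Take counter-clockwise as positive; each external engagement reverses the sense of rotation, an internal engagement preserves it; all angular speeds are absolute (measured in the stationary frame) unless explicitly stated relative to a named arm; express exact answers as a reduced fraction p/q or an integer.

row1: w_G1=1 w_G3=1 w_R=1
row2: w_G1=-1 w_G3=10/21 w_R=0
total: w_G1=0 w_G3=31/21 w_R=1
asked value: 1

class = planetary set [G3 = 20+2·11 = 42; Willis about the carrier]
row 1: whole set turns with the arm by x
row 2: sun turns y, ring = −(20/42)·y, arm 0
boundary: total ω_sun = x + y = 0 and total ω_arm = x = 1  ⇒  y = -1, x = 1
row 2 ring = −(20/42)·(-1) = 10/21
totals (row 1 + row 2): sun 1 + (-1) = 0, ring 1 + 10/21 = 31/21, arm 1 + 0 = 1
asked cell (row1, ring) = 1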